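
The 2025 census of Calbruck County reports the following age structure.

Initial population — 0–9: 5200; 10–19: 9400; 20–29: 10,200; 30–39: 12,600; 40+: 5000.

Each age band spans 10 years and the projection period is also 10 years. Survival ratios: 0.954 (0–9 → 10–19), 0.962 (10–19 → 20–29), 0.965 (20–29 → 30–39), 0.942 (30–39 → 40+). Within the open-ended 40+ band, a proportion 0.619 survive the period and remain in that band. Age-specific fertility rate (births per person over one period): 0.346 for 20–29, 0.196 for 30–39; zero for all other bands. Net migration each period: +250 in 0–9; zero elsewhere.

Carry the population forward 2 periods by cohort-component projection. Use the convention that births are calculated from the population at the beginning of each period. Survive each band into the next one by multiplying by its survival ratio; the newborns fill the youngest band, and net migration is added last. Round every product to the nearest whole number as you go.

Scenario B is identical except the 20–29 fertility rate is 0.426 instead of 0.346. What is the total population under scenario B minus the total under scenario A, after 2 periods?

1501

Call the bands 1 to 5, youngest first.
[period 1]
Births: 10200 × 0.346 = 3529  |  12600 × 0.196 = 2470 ⇒ total 5999
Band 2: 5200 × 0.954 = 4961
Band 3: 9400 × 0.962 = 9043
Band 4: 10200 × 0.965 = 9843
Band 5: 12600 × 0.942 + 5000 × 0.619 = 11869 + 3095 = 14964
Net migration: Band 1 + 250 → 6249
Population now: 0–9=6249, 10–19=4961, 20–29=9043, 30–39=9843, 40+=14964
[period 2]
Births: 9043 × 0.346 = 3129  |  9843 × 0.196 = 1929 ⇒ total 5058
Band 2: 6249 × 0.954 = 5962
Band 3: 4961 × 0.962 = 4772
Band 4: 9043 × 0.965 = 8726
Band 5: 9843 × 0.942 + 14964 × 0.619 = 9272 + 9263 = 18535
Net migration: Band 1 + 250 → 5308
Population now: 0–9=5308, 10–19=5962, 20–29=4772, 30–39=8726, 40+=18535
Scenario A total after 2 periods: 43303
Scenario B projection —
[period 1]
Births: 10200 × 0.426 = 4345  |  12600 × 0.196 = 2470 ⇒ total 6815
Band 2: 5200 × 0.954 = 4961
Band 3: 9400 × 0.962 = 9043
Band 4: 10200 × 0.965 = 9843
Band 5: 12600 × 0.942 + 5000 × 0.619 = 11869 + 3095 = 14964
Net migration: Band 1 + 250 → 7065
Population now: 0–9=7065, 10–19=4961, 20–29=9043, 30–39=9843, 40+=14964
[period 2]
Births: 9043 × 0.426 = 3852  |  9843 × 0.196 = 1929 ⇒ total 5781
Band 2: 7065 × 0.954 = 6740
Band 3: 4961 × 0.962 = 4772
Band 4: 9043 × 0.965 = 8726
Band 5: 9843 × 0.942 + 14964 × 0.619 = 9272 + 9263 = 18535
Net migration: Band 1 + 250 → 6031
Population now: 0–9=6031, 10–19=6740, 20–29=4772, 30–39=8726, 40+=18535
Scenario B total after 2 periods: 44804
Difference B − A = 44804 − 43303 = 1501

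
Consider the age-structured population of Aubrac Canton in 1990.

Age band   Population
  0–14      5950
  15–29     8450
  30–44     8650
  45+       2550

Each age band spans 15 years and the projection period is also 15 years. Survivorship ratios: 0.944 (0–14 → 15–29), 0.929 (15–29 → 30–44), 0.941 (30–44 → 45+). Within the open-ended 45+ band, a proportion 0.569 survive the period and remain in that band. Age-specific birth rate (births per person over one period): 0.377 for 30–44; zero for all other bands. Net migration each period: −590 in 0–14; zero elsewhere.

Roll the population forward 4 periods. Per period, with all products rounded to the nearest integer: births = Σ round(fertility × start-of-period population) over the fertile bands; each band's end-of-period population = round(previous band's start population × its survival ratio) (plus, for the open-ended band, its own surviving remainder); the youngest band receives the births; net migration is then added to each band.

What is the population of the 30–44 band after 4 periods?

2077

Let group 1 be 0–14 through group 4 = 45+.
Period 1.
Births: 8650 × 0.377 = 3261
Group 2: 5950 × 0.944 = 5617
Group 3: 8450 × 0.929 = 7850
Group 4: 8650 × 0.941 + 2550 × 0.569 = 8140 + 1451 = 9591
Net migration: Group 1 − 590 → 2671
Giving 2671 / 5617 / 7850 / 9591.
Period 2.
Births: 7850 × 0.377 = 2959
Group 2: 2671 × 0.944 = 2521
Group 3: 5617 × 0.929 = 5218
Group 4: 7850 × 0.941 + 9591 × 0.569 = 7387 + 5457 = 12844
Net migration: Group 1 − 590 → 2369
Giving 2369 / 2521 / 5218 / 12844.
Period 3.
Births: 5218 × 0.377 = 1967
Group 2: 2369 × 0.944 = 2236
Group 3: 2521 × 0.929 = 2342
Group 4: 5218 × 0.941 + 12844 × 0.569 = 4910 + 7308 = 12218
Net migration: Group 1 − 590 → 1377
Giving 1377 / 2236 / 2342 / 12218.
Period 4.
Births: 2342 × 0.377 = 883
Group 2: 1377 × 0.944 = 1300
Group 3: 2236 × 0.929 = 2077
Group 4: 2342 × 0.941 + 12218 × 0.569 = 2204 + 6952 = 9156
Net migration: Group 1 − 590 → 293
Giving 293 / 1300 / 2077 / 9156.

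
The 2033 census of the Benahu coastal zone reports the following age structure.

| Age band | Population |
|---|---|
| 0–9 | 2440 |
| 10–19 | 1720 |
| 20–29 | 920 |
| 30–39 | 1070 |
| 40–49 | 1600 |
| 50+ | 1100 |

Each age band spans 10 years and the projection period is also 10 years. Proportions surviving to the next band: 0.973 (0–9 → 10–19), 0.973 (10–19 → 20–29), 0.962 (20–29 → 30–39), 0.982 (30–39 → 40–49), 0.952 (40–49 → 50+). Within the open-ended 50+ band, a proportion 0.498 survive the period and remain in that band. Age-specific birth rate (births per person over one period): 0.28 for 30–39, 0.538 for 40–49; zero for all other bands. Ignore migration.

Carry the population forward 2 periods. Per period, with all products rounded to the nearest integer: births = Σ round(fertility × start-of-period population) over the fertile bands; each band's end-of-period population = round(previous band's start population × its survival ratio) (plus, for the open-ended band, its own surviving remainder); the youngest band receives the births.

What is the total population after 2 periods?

— Period 1 —
Births: 1070 × 0.28 = 300  |  1600 × 0.538 = 861 — total 1161
10–19: 2440 × 0.973 = 2374
20–29: 1720 × 0.973 = 1674
30–39: 920 × 0.962 = 885
40–49: 1070 × 0.982 = 1051
50+: 1600 × 0.952 + 1100 × 0.498 = 1523 + 548 = 2071
End of period: [1161, 2374, 1674, 885, 1051, 2071]
— Period 2 —
Births: 885 × 0.28 = 248  |  1051 × 0.538 = 565 — total 813
10–19: 1161 × 0.973 = 1130
20–29: 2374 × 0.973 = 2310
30–39: 1674 × 0.962 = 1610
40–49: 885 × 0.982 = 869
50+: 1051 × 0.952 + 2071 × 0.498 = 1001 + 1031 = 2032
End of period: [813, 1130, 2310, 1610, 869, 2032]
Total after period 2: 813 + 1130 + 2310 + 1610 + 869 + 2032 = 8764

8764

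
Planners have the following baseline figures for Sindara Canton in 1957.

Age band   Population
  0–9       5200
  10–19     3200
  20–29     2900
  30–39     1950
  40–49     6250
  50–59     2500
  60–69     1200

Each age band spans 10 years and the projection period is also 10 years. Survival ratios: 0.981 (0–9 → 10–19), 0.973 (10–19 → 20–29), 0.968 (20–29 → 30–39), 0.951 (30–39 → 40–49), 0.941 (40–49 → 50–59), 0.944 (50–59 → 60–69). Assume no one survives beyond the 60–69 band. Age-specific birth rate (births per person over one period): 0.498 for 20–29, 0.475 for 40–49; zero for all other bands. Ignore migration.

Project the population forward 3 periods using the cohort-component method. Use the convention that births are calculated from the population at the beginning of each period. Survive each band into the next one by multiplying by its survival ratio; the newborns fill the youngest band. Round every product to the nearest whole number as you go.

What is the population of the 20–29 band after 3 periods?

— Period 1 —
Births: 2900 × 0.498 = 1444  |  6250 × 0.475 = 2969 → total 4413
10–19: 5200 × 0.981 = 5101
20–29: 3200 × 0.973 = 3114
30–39: 2900 × 0.968 = 2807
40–49: 1950 × 0.951 = 1854
50–59: 6250 × 0.941 = 5881
60–69: 2500 × 0.944 = 2360
→ [4413, 5101, 3114, 2807, 1854, 5881, 2360]
— Period 2 —
Births: 3114 × 0.498 = 1551  |  1854 × 0.475 = 881 → total 2432
10–19: 4413 × 0.981 = 4329
20–29: 5101 × 0.973 = 4963
30–39: 3114 × 0.968 = 3014
40–49: 2807 × 0.951 = 2669
50–59: 1854 × 0.941 = 1745
60–69: 5881 × 0.944 = 5552
→ [2432, 4329, 4963, 3014, 2669, 1745, 5552]
— Period 3 —
Births: 4963 × 0.498 = 2472  |  2669 × 0.475 = 1268 → total 3740
10–19: 2432 × 0.981 = 2386
20–29: 4329 × 0.973 = 4212
30–39: 4963 × 0.968 = 4804
40–49: 3014 × 0.951 = 2866
50–59: 2669 × 0.941 = 2512
60–69: 1745 × 0.944 = 1647
→ [3740, 2386, 4212, 4804, 2866, 2512, 1647]

4212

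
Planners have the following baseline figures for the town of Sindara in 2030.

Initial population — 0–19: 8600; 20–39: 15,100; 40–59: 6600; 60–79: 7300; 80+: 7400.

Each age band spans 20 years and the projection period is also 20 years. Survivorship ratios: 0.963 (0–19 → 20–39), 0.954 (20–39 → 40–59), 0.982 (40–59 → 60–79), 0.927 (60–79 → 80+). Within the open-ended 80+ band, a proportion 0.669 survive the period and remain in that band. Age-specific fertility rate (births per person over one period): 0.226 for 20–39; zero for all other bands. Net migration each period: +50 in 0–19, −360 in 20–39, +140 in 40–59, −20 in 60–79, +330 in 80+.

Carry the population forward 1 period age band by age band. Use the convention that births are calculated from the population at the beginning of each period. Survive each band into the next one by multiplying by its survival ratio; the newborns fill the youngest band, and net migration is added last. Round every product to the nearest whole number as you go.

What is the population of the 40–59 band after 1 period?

After projecting period 1:
Births: 15100 × 0.226 = 3413
20–39: 8600 × 0.963 = 8282
40–59: 15100 × 0.954 = 14405
60–79: 6600 × 0.982 = 6481
80+: 7300 × 0.927 + 7400 × 0.669 = 6767 + 4951 = 11718
Net migration: 0–19 + 50 → 3463; 20–39 − 360 → 7922; 40–59 + 140 → 14545; 60–79 − 20 → 6461; 80+ + 330 → 12048
End of period: [3463, 7922, 14545, 6461, 12048]

14545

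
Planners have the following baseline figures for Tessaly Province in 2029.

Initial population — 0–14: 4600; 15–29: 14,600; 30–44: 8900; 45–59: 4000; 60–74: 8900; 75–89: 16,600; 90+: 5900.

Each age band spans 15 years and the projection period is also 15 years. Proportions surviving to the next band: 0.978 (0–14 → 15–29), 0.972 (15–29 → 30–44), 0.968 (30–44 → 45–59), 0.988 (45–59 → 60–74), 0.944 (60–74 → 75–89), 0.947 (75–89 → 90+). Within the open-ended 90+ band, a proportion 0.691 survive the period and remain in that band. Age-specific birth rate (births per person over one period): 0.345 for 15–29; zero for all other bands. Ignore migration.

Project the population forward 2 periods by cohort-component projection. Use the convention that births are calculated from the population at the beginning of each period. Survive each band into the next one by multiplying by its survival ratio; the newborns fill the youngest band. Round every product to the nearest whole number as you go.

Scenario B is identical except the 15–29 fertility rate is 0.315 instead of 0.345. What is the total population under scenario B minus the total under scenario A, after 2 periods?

(Bands numbered youngest = 1 to oldest = 7.)
[period 1]
Births: 14600 * 0.345 = 5037
Band 2: 4600 * 0.978 = 4499
Band 3: 14600 * 0.972 = 14191
Band 4: 8900 * 0.968 = 8615
Band 5: 4000 * 0.988 = 3952
Band 6: 8900 * 0.944 = 8402
Band 7: 16600 * 0.947 + 5900 * 0.691 = 15720 + 4077 = 19797
Giving 5037 / 4499 / 14191 / 8615 / 3952 / 8402 / 19797.
[period 2]
Births: 4499 * 0.345 = 1552
Band 2: 5037 * 0.978 = 4926
Band 3: 4499 * 0.972 = 4373
Band 4: 14191 * 0.968 = 13737
Band 5: 8615 * 0.988 = 8512
Band 6: 3952 * 0.944 = 3731
Band 7: 8402 * 0.947 + 19797 * 0.691 = 7957 + 13680 = 21637
Giving 1552 / 4926 / 4373 / 13737 / 8512 / 3731 / 21637.
Scenario A total after 2 periods: 58468
Scenario B projection —
[period 1]
Births: 14600 * 0.315 = 4599
Band 2: 4600 * 0.978 = 4499
Band 3: 14600 * 0.972 = 14191
Band 4: 8900 * 0.968 = 8615
Band 5: 4000 * 0.988 = 3952
Band 6: 8900 * 0.944 = 8402
Band 7: 16600 * 0.947 + 5900 * 0.691 = 15720 + 4077 = 19797
Giving 4599 / 4499 / 14191 / 8615 / 3952 / 8402 / 19797.
[period 2]
Births: 4499 * 0.315 = 1417
Band 2: 4599 * 0.978 = 4498
Band 3: 4499 * 0.972 = 4373
Band 4: 14191 * 0.968 = 13737
Band 5: 8615 * 0.988 = 8512
Band 6: 3952 * 0.944 = 3731
Band 7: 8402 * 0.947 + 19797 * 0.691 = 7957 + 13680 = 21637
Giving 1417 / 4498 / 4373 / 13737 / 8512 / 3731 / 21637.
Scenario B total after 2 periods: 57905
Difference B − A = 57905 − 58468 = -563

-563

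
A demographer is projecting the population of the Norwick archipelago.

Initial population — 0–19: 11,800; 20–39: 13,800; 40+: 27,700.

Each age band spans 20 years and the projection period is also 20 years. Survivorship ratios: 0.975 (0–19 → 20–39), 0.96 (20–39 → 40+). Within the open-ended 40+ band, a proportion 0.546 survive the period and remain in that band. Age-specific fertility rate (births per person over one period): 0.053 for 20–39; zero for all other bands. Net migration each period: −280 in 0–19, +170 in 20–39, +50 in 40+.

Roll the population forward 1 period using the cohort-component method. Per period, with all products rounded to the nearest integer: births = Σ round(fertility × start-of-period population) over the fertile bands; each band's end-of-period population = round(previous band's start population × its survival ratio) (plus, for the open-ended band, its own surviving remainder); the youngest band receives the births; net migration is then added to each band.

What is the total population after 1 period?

40548

[period 1]
Births: 13800 * 0.053 = 731
20–39: 11800 * 0.975 = 11505
40+: 13800 * 0.96 + 27700 * 0.546 = 13248 + 15124 = 28372
Net migration: 0–19 − 280 → 451; 20–39 + 170 → 11675; 40+ + 50 → 28422
Giving 451 / 11675 / 28422.
Total after period 1: 451 + 11675 + 28422 = 40548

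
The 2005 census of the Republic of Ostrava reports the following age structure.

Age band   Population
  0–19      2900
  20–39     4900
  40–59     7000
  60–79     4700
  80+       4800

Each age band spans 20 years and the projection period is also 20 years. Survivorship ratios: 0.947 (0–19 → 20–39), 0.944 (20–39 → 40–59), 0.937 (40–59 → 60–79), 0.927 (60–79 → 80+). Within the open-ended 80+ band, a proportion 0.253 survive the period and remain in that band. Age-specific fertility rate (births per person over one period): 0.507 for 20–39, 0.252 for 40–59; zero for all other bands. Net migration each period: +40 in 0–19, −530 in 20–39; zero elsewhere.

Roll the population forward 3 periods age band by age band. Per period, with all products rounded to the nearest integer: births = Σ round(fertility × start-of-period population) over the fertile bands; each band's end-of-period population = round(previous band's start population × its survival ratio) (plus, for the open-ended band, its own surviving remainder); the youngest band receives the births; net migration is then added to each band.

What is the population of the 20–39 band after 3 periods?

1677

Numbering the groups 1..5 from youngest to oldest:
After projecting period 1:
Births: 4900 * 0.507 = 2484  |  7000 * 0.252 = 1764 ⇒ total 4248
Group 2: 2900 * 0.947 = 2746
Group 3: 4900 * 0.944 = 4626
Group 4: 7000 * 0.937 = 6559
Group 5: 4700 * 0.927 + 4800 * 0.253 = 4357 + 1214 = 5571
Net migration: Group 1 + 40 → 4288; Group 2 − 530 → 2216
End of period: [4288, 2216, 4626, 6559, 5571]
After projecting period 2:
Births: 2216 * 0.507 = 1124  |  4626 * 0.252 = 1166 ⇒ total 2290
Group 2: 4288 * 0.947 = 4061
Group 3: 2216 * 0.944 = 2092
Group 4: 4626 * 0.937 = 4335
Group 5: 6559 * 0.927 + 5571 * 0.253 = 6080 + 1409 = 7489
Net migration: Group 1 + 40 → 2330; Group 2 − 530 → 3531
End of period: [2330, 3531, 2092, 4335, 7489]
After projecting period 3:
Births: 3531 * 0.507 = 1790  |  2092 * 0.252 = 527 ⇒ total 2317
Group 2: 2330 * 0.947 = 2207
Group 3: 3531 * 0.944 = 3333
Group 4: 2092 * 0.937 = 1960
Group 5: 4335 * 0.927 + 7489 * 0.253 = 4019 + 1895 = 5914
Net migration: Group 1 + 40 → 2357; Group 2 − 530 → 1677
End of period: [2357, 1677, 3333, 1960, 5914]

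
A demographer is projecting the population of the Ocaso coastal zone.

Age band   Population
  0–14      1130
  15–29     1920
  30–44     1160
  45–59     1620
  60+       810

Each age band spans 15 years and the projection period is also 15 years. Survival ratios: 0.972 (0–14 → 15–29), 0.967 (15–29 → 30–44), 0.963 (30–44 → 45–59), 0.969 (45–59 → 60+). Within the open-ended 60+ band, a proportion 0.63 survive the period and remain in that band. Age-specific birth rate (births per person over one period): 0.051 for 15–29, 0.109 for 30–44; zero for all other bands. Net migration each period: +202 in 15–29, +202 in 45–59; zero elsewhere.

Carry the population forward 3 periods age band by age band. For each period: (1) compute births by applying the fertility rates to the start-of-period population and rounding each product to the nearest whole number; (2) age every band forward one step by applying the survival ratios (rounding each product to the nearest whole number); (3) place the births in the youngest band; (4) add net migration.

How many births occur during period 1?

224

Let band 1 be 0–14 through band 5 = 60+.
After projecting period 1:
Births: 1920 * 0.051 = 98, 1160 * 0.109 = 126 ⇒ total 224
Band 2: 1130 * 0.972 = 1098
Band 3: 1920 * 0.967 = 1857
Band 4: 1160 * 0.963 = 1117
Band 5: 1620 * 0.969 + 810 * 0.63 = 1570 + 510 = 2080
Net migration: Band 2 + 202 → 1300; Band 4 + 202 → 1319
End of period: [224, 1300, 1857, 1319, 2080]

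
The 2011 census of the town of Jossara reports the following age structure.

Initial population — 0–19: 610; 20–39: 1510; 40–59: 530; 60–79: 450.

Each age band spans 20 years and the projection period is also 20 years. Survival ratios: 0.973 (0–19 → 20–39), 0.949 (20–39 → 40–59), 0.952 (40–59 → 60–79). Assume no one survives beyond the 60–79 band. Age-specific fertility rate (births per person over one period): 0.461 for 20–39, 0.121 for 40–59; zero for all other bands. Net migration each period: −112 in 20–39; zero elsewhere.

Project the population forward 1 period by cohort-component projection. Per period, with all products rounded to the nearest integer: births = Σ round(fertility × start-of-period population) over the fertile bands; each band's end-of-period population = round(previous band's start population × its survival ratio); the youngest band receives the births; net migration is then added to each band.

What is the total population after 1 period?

Let band 1 be 0–19 through band 4 = 60–79.
[period 1]
Births: 1510 × 0.461 = 696 ; 530 × 0.121 = 64 ⇒ total 760
Band 2: 610 × 0.973 = 594
Band 3: 1510 × 0.949 = 1433
Band 4: 530 × 0.952 = 505
Net migration: Band 2 − 112 → 482
Population now: 0–19=760, 20–39=482, 40–59=1433, 60–79=505
Total after period 1: 760 + 482 + 1433 + 505 = 3180

3180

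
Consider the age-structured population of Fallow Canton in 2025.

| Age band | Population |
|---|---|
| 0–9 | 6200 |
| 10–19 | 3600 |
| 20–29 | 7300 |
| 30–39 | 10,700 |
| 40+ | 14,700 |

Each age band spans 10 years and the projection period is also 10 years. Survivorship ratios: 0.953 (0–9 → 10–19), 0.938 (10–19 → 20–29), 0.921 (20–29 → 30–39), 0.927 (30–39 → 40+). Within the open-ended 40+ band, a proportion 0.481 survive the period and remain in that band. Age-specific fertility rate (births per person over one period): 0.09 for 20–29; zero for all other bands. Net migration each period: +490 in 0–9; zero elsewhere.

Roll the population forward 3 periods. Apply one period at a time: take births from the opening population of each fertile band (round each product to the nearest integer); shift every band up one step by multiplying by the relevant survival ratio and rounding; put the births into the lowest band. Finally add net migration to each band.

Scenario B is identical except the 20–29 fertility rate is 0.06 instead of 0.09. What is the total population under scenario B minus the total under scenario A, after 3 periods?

-459

Period 1:
Births: 7300 × 0.09 = 657
10–19: 6200 × 0.953 = 5909
20–29: 3600 × 0.938 = 3377
30–39: 7300 × 0.921 = 6723
40+: 10700 × 0.927 + 14700 × 0.481 = 9919 + 7071 = 16990
Net migration: 0–9 + 490 → 1147
End of period: [1147, 5909, 3377, 6723, 16990]
Period 2:
Births: 3377 × 0.09 = 304
10–19: 1147 × 0.953 = 1093
20–29: 5909 × 0.938 = 5543
30–39: 3377 × 0.921 = 3110
40+: 6723 × 0.927 + 16990 × 0.481 = 6232 + 8172 = 14404
Net migration: 0–9 + 490 → 794
End of period: [794, 1093, 5543, 3110, 14404]
Period 3:
Births: 5543 × 0.09 = 499
10–19: 794 × 0.953 = 757
20–29: 1093 × 0.938 = 1025
30–39: 5543 × 0.921 = 5105
40+: 3110 × 0.927 + 14404 × 0.481 = 2883 + 6928 = 9811
Net migration: 0–9 + 490 → 989
End of period: [989, 757, 1025, 5105, 9811]
Scenario A total after 3 periods: 17687
Scenario B projection —
Period 1:
Births: 7300 × 0.06 = 438
10–19: 6200 × 0.953 = 5909
20–29: 3600 × 0.938 = 3377
30–39: 7300 × 0.921 = 6723
40+: 10700 × 0.927 + 14700 × 0.481 = 9919 + 7071 = 16990
Net migration: 0–9 + 490 → 928
End of period: [928, 5909, 3377, 6723, 16990]
Period 2:
Births: 3377 × 0.06 = 203
10–19: 928 × 0.953 = 884
20–29: 5909 × 0.938 = 5543
30–39: 3377 × 0.921 = 3110
40+: 6723 × 0.927 + 16990 × 0.481 = 6232 + 8172 = 14404
Net migration: 0–9 + 490 → 693
End of period: [693, 884, 5543, 3110, 14404]
Period 3:
Births: 5543 × 0.06 = 333
10–19: 693 × 0.953 = 660
20–29: 884 × 0.938 = 829
30–39: 5543 × 0.921 = 5105
40+: 3110 × 0.927 + 14404 × 0.481 = 2883 + 6928 = 9811
Net migration: 0–9 + 490 → 823
End of period: [823, 660, 829, 5105, 9811]
Scenario B total after 3 periods: 17228
Difference B − A = 17228 − 17687 = -459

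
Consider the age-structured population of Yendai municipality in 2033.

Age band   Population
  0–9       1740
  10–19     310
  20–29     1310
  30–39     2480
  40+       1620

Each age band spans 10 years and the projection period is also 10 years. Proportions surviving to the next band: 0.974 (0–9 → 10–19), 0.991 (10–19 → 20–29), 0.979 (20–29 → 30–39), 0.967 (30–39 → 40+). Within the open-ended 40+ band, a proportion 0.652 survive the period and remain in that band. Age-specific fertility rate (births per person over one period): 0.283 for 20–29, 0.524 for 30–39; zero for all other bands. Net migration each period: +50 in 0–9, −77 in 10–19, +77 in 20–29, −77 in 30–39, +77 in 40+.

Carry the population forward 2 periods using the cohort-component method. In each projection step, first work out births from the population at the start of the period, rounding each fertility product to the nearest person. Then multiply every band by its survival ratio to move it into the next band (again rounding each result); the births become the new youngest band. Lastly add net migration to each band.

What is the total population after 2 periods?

7912

After projecting period 1:
Births: 1310 × 0.283 = 371, 2480 × 0.524 = 1300 → total 1671
10–19: 1740 × 0.974 = 1695
20–29: 310 × 0.991 = 307
30–39: 1310 × 0.979 = 1282
40+: 2480 × 0.967 + 1620 × 0.652 = 2398 + 1056 = 3454
Net migration: 0–9 + 50 → 1721; 10–19 − 77 → 1618; 20–29 + 77 → 384; 30–39 − 77 → 1205; 40+ + 77 → 3531
Population now: 0–9=1721, 10–19=1618, 20–29=384, 30–39=1205, 40+=3531
After projecting period 2:
Births: 384 × 0.283 = 109, 1205 × 0.524 = 631 → total 740
10–19: 1721 × 0.974 = 1676
20–29: 1618 × 0.991 = 1603
30–39: 384 × 0.979 = 376
40+: 1205 × 0.967 + 3531 × 0.652 = 1165 + 2302 = 3467
Net migration: 0–9 + 50 → 790; 10–19 − 77 → 1599; 20–29 + 77 → 1680; 30–39 − 77 → 299; 40+ + 77 → 3544
Population now: 0–9=790, 10–19=1599, 20–29=1680, 30–39=299, 40+=3544
Total after period 2: 790 + 1599 + 1680 + 299 + 3544 = 7912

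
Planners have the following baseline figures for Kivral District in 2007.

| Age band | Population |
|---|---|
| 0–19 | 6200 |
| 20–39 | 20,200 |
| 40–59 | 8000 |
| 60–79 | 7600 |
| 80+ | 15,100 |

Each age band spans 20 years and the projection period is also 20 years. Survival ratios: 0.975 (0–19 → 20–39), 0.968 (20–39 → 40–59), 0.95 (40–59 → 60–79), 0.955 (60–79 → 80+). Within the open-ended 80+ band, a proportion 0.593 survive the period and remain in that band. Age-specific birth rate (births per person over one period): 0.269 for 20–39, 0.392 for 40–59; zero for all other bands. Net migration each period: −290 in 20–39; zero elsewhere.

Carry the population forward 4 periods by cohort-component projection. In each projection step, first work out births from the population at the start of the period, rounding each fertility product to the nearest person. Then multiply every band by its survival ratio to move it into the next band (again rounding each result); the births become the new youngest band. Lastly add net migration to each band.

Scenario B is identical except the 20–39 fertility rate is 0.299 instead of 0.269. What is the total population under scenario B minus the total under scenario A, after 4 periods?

1648

After projecting period 1:
Births: 20200 × 0.269 = 5434 ; 8000 × 0.392 = 3136 → total 8570
20–39: 6200 × 0.975 = 6045
40–59: 20200 × 0.968 = 19554
60–79: 8000 × 0.95 = 7600
80+: 7600 × 0.955 + 15100 × 0.593 = 7258 + 8954 = 16212
Net migration: 20–39 − 290 → 5755
→ [8570, 5755, 19554, 7600, 16212]
After projecting period 2:
Births: 5755 × 0.269 = 1548 ; 19554 × 0.392 = 7665 → total 9213
20–39: 8570 × 0.975 = 8356
40–59: 5755 × 0.968 = 5571
60–79: 19554 × 0.95 = 18576
80+: 7600 × 0.955 + 16212 × 0.593 = 7258 + 9614 = 16872
Net migration: 20–39 − 290 → 8066
→ [9213, 8066, 5571, 18576, 16872]
After projecting period 3:
Births: 8066 × 0.269 = 2170 ; 5571 × 0.392 = 2184 → total 4354
20–39: 9213 × 0.975 = 8983
40–59: 8066 × 0.968 = 7808
60–79: 5571 × 0.95 = 5292
80+: 18576 × 0.955 + 16872 × 0.593 = 17740 + 10005 = 27745
Net migration: 20–39 − 290 → 8693
→ [4354, 8693, 7808, 5292, 27745]
After projecting period 4:
Births: 8693 × 0.269 = 2338 ; 7808 × 0.392 = 3061 → total 5399
20–39: 4354 × 0.975 = 4245
40–59: 8693 × 0.968 = 8415
60–79: 7808 × 0.95 = 7418
80+: 5292 × 0.955 + 27745 × 0.593 = 5054 + 16453 = 21507
Net migration: 20–39 − 290 → 3955
→ [5399, 3955, 8415, 7418, 21507]
Scenario A total after 4 periods: 46694
Scenario B projection —
After projecting period 1:
Births: 20200 × 0.299 = 6040 ; 8000 × 0.392 = 3136 → total 9176
20–39: 6200 × 0.975 = 6045
40–59: 20200 × 0.968 = 19554
60–79: 8000 × 0.95 = 7600
80+: 7600 × 0.955 + 15100 × 0.593 = 7258 + 8954 = 16212
Net migration: 20–39 − 290 → 5755
→ [9176, 5755, 19554, 7600, 16212]
After projecting period 2:
Births: 5755 × 0.299 = 1721 ; 19554 × 0.392 = 7665 → total 9386
20–39: 9176 × 0.975 = 8947
40–59: 5755 × 0.968 = 5571
60–79: 19554 × 0.95 = 18576
80+: 7600 × 0.955 + 16212 × 0.593 = 7258 + 9614 = 16872
Net migration: 20–39 − 290 → 8657
→ [9386, 8657, 5571, 18576, 16872]
After projecting period 3:
Births: 8657 × 0.299 = 2588 ; 5571 × 0.392 = 2184 → total 4772
20–39: 9386 × 0.975 = 9151
40–59: 8657 × 0.968 = 8380
60–79: 5571 × 0.95 = 5292
80+: 18576 × 0.955 + 16872 × 0.593 = 17740 + 10005 = 27745
Net migration: 20–39 − 290 → 8861
→ [4772, 8861, 8380, 5292, 27745]
After projecting period 4:
Births: 8861 × 0.299 = 2649 ; 8380 × 0.392 = 3285 → total 5934
20–39: 4772 × 0.975 = 4653
40–59: 8861 × 0.968 = 8577
60–79: 8380 × 0.95 = 7961
80+: 5292 × 0.955 + 27745 × 0.593 = 5054 + 16453 = 21507
Net migration: 20–39 − 290 → 4363
→ [5934, 4363, 8577, 7961, 21507]
Scenario B total after 4 periods: 48342
Difference B − A = 48342 − 46694 = 1648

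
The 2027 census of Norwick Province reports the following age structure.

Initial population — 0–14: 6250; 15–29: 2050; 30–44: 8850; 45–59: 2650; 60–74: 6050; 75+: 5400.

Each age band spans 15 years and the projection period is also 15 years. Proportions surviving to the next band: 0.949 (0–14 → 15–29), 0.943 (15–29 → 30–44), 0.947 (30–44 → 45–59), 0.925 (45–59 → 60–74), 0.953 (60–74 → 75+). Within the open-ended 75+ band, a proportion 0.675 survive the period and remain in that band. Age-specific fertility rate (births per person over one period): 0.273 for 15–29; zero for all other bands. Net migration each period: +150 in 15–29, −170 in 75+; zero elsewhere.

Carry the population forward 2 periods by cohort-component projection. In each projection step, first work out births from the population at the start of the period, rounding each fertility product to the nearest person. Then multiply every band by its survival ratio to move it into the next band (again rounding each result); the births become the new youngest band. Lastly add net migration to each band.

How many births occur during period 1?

560

Period 1:
Births: 2050 × 0.273 = 560
15–29: 6250 × 0.949 = 5931
30–44: 2050 × 0.943 = 1933
45–59: 8850 × 0.947 = 8381
60–74: 2650 × 0.925 = 2451
75+: 6050 × 0.953 + 5400 × 0.675 = 5766 + 3645 = 9411
Net migration: 15–29 + 150 → 6081; 75+ − 170 → 9241
→ [560, 6081, 1933, 8381, 2451, 9241]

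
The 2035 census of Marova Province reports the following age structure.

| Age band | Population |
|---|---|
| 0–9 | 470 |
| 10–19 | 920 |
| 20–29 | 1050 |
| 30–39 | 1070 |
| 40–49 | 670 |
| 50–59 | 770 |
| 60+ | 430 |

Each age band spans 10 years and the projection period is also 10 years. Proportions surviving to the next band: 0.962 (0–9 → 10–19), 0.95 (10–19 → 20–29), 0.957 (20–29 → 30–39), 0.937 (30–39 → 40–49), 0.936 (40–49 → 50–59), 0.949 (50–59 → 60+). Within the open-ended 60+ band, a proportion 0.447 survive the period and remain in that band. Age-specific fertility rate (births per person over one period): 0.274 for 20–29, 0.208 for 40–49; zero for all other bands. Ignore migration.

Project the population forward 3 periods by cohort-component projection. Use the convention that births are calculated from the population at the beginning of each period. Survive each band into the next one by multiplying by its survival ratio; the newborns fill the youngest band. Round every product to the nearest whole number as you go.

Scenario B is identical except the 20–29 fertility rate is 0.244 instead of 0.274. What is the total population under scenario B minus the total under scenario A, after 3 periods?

-67

After projecting period 1:
Births: 1050 * 0.274 = 288  |  670 * 0.208 = 139 → 427
10–19: 470 * 0.962 = 452
20–29: 920 * 0.95 = 874
30–39: 1050 * 0.957 = 1005
40–49: 1070 * 0.937 = 1003
50–59: 670 * 0.936 = 627
60+: 770 * 0.949 + 430 * 0.447 = 731 + 192 = 923
End of period: [427, 452, 874, 1005, 1003, 627, 923]
After projecting period 2:
Births: 874 * 0.274 = 239  |  1003 * 0.208 = 209 → 448
10–19: 427 * 0.962 = 411
20–29: 452 * 0.95 = 429
30–39: 874 * 0.957 = 836
40–49: 1005 * 0.937 = 942
50–59: 1003 * 0.936 = 939
60+: 627 * 0.949 + 923 * 0.447 = 595 + 413 = 1008
End of period: [448, 411, 429, 836, 942, 939, 1008]
After projecting period 3:
Births: 429 * 0.274 = 118  |  942 * 0.208 = 196 → 314
10–19: 448 * 0.962 = 431
20–29: 411 * 0.95 = 390
30–39: 429 * 0.957 = 411
40–49: 836 * 0.937 = 783
50–59: 942 * 0.936 = 882
60+: 939 * 0.949 + 1008 * 0.447 = 891 + 451 = 1342
End of period: [314, 431, 390, 411, 783, 882, 1342]
Scenario A total after 3 periods: 4553
Scenario B projection —
After projecting period 1:
Births: 1050 * 0.244 = 256  |  670 * 0.208 = 139 → 395
10–19: 470 * 0.962 = 452
20–29: 920 * 0.95 = 874
30–39: 1050 * 0.957 = 1005
40–49: 1070 * 0.937 = 1003
50–59: 670 * 0.936 = 627
60+: 770 * 0.949 + 430 * 0.447 = 731 + 192 = 923
End of period: [395, 452, 874, 1005, 1003, 627, 923]
After projecting period 2:
Births: 874 * 0.244 = 213  |  1003 * 0.208 = 209 → 422
10–19: 395 * 0.962 = 380
20–29: 452 * 0.95 = 429
30–39: 874 * 0.957 = 836
40–49: 1005 * 0.937 = 942
50–59: 1003 * 0.936 = 939
60+: 627 * 0.949 + 923 * 0.447 = 595 + 413 = 1008
End of period: [422, 380, 429, 836, 942, 939, 1008]
After projecting period 3:
Births: 429 * 0.244 = 105  |  942 * 0.208 = 196 → 301
10–19: 422 * 0.962 = 406
20–29: 380 * 0.95 = 361
30–39: 429 * 0.957 = 411
40–49: 836 * 0.937 = 783
50–59: 942 * 0.936 = 882
60+: 939 * 0.949 + 1008 * 0.447 = 891 + 451 = 1342
End of period: [301, 406, 361, 411, 783, 882, 1342]
Scenario B total after 3 periods: 4486
Difference B − A = 4486 − 4553 = -67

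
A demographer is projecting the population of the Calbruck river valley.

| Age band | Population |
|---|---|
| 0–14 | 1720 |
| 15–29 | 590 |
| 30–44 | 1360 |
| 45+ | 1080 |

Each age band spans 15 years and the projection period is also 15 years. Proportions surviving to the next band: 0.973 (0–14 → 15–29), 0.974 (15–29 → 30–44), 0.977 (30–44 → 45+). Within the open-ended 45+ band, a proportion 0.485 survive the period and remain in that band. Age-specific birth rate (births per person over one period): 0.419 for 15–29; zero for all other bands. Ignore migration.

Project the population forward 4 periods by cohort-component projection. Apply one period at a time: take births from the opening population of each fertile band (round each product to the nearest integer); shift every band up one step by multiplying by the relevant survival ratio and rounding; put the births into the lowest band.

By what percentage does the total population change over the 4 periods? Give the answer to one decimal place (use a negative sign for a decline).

-49.6

(Bands numbered youngest = 1 to oldest = 4.)
— Period 1 —
Births: 590 × 0.419 = 247
Band 2: 1720 × 0.973 = 1674
Band 3: 590 × 0.974 = 575
Band 4: 1360 × 0.977 + 1080 × 0.485 = 1329 + 524 = 1853
Giving 247 / 1674 / 575 / 1853.
— Period 2 —
Births: 1674 × 0.419 = 701
Band 2: 247 × 0.973 = 240
Band 3: 1674 × 0.974 = 1630
Band 4: 575 × 0.977 + 1853 × 0.485 = 562 + 899 = 1461
Giving 701 / 240 / 1630 / 1461.
— Period 3 —
Births: 240 × 0.419 = 101
Band 2: 701 × 0.973 = 682
Band 3: 240 × 0.974 = 234
Band 4: 1630 × 0.977 + 1461 × 0.485 = 1593 + 709 = 2302
Giving 101 / 682 / 234 / 2302.
— Period 4 —
Births: 682 × 0.419 = 286
Band 2: 101 × 0.973 = 98
Band 3: 682 × 0.974 = 664
Band 4: 234 × 0.977 + 2302 × 0.485 = 229 + 1116 = 1345
Giving 286 / 98 / 664 / 1345.
Total: 4750 → 2393; change = -2357; percentage change = -49.6%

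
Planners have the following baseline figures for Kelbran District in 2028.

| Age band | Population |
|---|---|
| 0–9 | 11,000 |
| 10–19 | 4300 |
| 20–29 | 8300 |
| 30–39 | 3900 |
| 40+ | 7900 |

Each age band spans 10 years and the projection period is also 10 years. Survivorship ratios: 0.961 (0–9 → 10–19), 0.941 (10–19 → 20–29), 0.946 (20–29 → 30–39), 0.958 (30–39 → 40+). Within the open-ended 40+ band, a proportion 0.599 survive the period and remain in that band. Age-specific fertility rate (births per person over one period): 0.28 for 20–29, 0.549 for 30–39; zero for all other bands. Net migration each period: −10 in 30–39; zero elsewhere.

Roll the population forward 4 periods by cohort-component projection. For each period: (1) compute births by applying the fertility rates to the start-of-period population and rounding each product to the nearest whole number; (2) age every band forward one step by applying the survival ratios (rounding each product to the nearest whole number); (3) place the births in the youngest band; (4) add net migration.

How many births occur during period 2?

5438

— Period 1 —
Births: 8300 × 0.28 = 2324, 3900 × 0.549 = 2141 ⇒ total 4465
10–19: 11000 × 0.961 = 10571
20–29: 4300 × 0.941 = 4046
30–39: 8300 × 0.946 = 7852
40+: 3900 × 0.958 + 7900 × 0.599 = 3736 + 4732 = 8468
Net migration: 30–39 − 10 → 7842
End of period: [4465, 10571, 4046, 7842, 8468]
— Period 2 —
Births: 4046 × 0.28 = 1133, 7842 × 0.549 = 4305 ⇒ total 5438
10–19: 4465 × 0.961 = 4291
20–29: 10571 × 0.941 = 9947
30–39: 4046 × 0.946 = 3828
40+: 7842 × 0.958 + 8468 × 0.599 = 7513 + 5072 = 12585
Net migration: 30–39 − 10 → 3818
End of period: [5438, 4291, 9947, 3818, 12585]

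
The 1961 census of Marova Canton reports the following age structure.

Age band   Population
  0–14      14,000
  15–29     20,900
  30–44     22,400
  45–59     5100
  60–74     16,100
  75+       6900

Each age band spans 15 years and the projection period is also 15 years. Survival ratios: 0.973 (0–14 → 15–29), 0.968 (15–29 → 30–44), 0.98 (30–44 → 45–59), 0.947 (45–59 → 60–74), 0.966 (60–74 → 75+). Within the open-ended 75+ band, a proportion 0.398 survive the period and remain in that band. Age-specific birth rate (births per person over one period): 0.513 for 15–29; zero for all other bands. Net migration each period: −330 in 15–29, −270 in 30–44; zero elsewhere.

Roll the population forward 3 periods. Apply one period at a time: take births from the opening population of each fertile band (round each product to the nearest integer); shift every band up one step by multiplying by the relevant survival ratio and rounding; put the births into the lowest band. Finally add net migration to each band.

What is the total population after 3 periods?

Call the bands 1 to 6, youngest first.
— Period 1 —
Births: 20900 * 0.513 = 10722
Band 2: 14000 * 0.973 = 13622
Band 3: 20900 * 0.968 = 20231
Band 4: 22400 * 0.98 = 21952
Band 5: 5100 * 0.947 = 4830
Band 6: 16100 * 0.966 + 6900 * 0.398 = 15553 + 2746 = 18299
Net migration: Band 2 − 330 → 13292; Band 3 − 270 → 19961
→ [10722, 13292, 19961, 21952, 4830, 18299]
— Period 2 —
Births: 13292 * 0.513 = 6819
Band 2: 10722 * 0.973 = 10433
Band 3: 13292 * 0.968 = 12867
Band 4: 19961 * 0.98 = 19562
Band 5: 21952 * 0.947 = 20789
Band 6: 4830 * 0.966 + 18299 * 0.398 = 4666 + 7283 = 11949
Net migration: Band 2 − 330 → 10103; Band 3 − 270 → 12597
→ [6819, 10103, 12597, 19562, 20789, 11949]
— Period 3 —
Births: 10103 * 0.513 = 5183
Band 2: 6819 * 0.973 = 6635
Band 3: 10103 * 0.968 = 9780
Band 4: 12597 * 0.98 = 12345
Band 5: 19562 * 0.947 = 18525
Band 6: 20789 * 0.966 + 11949 * 0.398 = 20082 + 4756 = 24838
Net migration: Band 2 − 330 → 6305; Band 3 − 270 → 9510
→ [5183, 6305, 9510, 12345, 18525, 24838]
Total after period 3: 5183 + 6305 + 9510 + 12345 + 18525 + 24838 = 76706

76706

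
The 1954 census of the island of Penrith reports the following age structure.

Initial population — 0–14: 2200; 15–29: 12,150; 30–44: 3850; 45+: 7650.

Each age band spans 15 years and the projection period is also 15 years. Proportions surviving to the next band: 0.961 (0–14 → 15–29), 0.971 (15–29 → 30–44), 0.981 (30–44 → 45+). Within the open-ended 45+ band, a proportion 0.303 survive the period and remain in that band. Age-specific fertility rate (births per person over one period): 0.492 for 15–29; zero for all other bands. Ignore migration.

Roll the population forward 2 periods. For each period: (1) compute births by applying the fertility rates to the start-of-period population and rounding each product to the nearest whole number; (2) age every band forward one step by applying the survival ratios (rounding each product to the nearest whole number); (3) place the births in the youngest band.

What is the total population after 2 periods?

[period 1]
Births: 12150 × 0.492 = 5978
15–29: 2200 × 0.961 = 2114
30–44: 12150 × 0.971 = 11798
45+: 3850 × 0.981 + 7650 × 0.303 = 3777 + 2318 = 6095
Population now: 0–14=5978, 15–29=2114, 30–44=11798, 45+=6095
[period 2]
Births: 2114 × 0.492 = 1040
15–29: 5978 × 0.961 = 5745
30–44: 2114 × 0.971 = 2053
45+: 11798 × 0.981 + 6095 × 0.303 = 11574 + 1847 = 13421
Population now: 0–14=1040, 15–29=5745, 30–44=2053, 45+=13421
Total after period 2: 1040 + 5745 + 2053 + 13421 = 22259

22259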